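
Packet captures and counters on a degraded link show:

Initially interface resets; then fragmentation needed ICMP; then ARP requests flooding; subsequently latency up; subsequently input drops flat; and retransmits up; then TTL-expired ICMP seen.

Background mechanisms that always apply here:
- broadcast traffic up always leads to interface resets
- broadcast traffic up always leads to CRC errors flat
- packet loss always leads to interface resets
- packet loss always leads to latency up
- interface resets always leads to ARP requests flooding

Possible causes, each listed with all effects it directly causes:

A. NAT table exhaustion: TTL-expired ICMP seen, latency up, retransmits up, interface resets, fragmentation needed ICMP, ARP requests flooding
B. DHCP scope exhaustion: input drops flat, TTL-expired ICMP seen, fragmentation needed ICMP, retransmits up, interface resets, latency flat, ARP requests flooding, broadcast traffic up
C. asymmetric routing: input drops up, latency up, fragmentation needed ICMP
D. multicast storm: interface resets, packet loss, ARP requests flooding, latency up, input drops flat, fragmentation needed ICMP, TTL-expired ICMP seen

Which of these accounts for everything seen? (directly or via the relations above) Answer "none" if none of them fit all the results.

none

Checking each candidate against the observations:
(A) NAT table exhaustion — interface resets yes; fragmentation needed ICMP yes; ARP requests flooding yes; latency up yes; input drops flat NO; retransmits up yes; TTL-expired ICMP seen yes
(B) DHCP scope exhaustion — fails on latency up (predicts latency flat, not latency up)
(C) asymmetric routing — fails on interface resets, ARP requests flooding, input drops flat, retransmits up, TTL-expired ICMP seen (predicts input drops up, not input drops flat)
(D) multicast storm — does not account for retransmits up
Every candidate fails on at least one observation.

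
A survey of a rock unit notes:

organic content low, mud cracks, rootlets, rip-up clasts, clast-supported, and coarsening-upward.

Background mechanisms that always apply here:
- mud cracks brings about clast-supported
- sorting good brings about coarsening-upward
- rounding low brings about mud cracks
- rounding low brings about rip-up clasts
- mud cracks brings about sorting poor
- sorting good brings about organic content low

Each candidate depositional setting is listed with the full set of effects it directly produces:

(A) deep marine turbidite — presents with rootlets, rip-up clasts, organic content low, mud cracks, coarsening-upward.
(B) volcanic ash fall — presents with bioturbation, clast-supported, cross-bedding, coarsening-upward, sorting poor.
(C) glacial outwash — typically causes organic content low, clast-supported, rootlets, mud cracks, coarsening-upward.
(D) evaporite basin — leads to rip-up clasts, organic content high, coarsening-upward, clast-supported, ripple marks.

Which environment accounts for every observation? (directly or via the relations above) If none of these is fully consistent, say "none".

Testing each hypothesis:
(A) deep marine turbidite — accounts for every observation (clast-supported through mud cracks → clast-supported)
(B) volcanic ash fall — does not account for organic content low, mud cracks, rootlets, rip-up clasts
(C) glacial outwash — organic content low yes; mud cracks yes; rootlets yes; rip-up clasts NO; clast-supported yes; coarsening-upward yes
(D) evaporite basin — organic content low NO; mud cracks NO; rootlets NO; rip-up clasts yes; clast-supported yes; coarsening-upward yes
(A) alone accounts for all the evidence.

A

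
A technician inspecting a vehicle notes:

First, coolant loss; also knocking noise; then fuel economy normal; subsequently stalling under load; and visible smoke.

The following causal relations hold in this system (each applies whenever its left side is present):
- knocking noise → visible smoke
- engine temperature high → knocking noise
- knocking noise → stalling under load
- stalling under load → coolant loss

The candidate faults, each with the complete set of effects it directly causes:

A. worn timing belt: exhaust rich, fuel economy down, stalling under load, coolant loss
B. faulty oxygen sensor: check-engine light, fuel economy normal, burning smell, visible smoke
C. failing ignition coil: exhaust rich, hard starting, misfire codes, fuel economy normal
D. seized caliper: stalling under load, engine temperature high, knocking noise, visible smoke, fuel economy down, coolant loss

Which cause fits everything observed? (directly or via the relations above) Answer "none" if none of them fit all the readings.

none

For each candidate, compare predicted effects to what was observed:
(A) worn timing belt — coolant loss ✓; knocking noise ✗; fuel economy normal ✗; stalling under load ✓; visible smoke ✗
(B) faulty oxygen sensor — coolant loss ✗; knocking noise ✗; fuel economy normal ✓; stalling under load ✗; visible smoke ✓
(C) failing ignition coil — does not account for coolant loss, knocking noise, stalling under load, visible smoke
(D) seized caliper — fails on fuel economy normal (predicts fuel economy down, not fuel economy normal)
No candidate is consistent with all observations.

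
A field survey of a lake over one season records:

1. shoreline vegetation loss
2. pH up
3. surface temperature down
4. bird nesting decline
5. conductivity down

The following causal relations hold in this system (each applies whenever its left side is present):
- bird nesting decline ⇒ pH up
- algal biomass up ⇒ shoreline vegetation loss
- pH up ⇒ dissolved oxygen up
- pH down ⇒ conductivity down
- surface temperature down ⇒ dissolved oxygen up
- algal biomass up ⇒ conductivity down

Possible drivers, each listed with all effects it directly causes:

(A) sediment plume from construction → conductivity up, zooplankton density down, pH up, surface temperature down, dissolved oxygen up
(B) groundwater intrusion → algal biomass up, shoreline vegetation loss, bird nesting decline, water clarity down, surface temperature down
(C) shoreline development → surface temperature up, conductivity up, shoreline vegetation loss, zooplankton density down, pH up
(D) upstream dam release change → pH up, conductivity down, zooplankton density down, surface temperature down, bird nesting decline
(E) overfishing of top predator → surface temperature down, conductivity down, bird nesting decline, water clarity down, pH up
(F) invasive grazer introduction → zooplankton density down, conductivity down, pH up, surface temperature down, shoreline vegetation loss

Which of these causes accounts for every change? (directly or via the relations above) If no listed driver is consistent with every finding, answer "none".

B

Testing each hypothesis:
(A) sediment plume from construction — shoreline vegetation loss -; pH up +; surface temperature down +; bird nesting decline -; conductivity down -
(B) groundwater intrusion — shoreline vegetation loss +; pH up + (by bird nesting decline → pH up); surface temperature down +; bird nesting decline +; conductivity down + (by algal biomass up → conductivity down)
(C) shoreline development — shoreline vegetation loss +; pH up +; surface temperature down -; bird nesting decline -; conductivity down -
(D) upstream dam release change — shoreline vegetation loss -; pH up +; surface temperature down +; bird nesting decline +; conductivity down +
(E) overfishing of top predator — shoreline vegetation loss -; pH up +; surface temperature down +; bird nesting decline +; conductivity down +
(F) invasive grazer introduction — does not account for bird nesting decline
(B) is the only candidate with no mismatches.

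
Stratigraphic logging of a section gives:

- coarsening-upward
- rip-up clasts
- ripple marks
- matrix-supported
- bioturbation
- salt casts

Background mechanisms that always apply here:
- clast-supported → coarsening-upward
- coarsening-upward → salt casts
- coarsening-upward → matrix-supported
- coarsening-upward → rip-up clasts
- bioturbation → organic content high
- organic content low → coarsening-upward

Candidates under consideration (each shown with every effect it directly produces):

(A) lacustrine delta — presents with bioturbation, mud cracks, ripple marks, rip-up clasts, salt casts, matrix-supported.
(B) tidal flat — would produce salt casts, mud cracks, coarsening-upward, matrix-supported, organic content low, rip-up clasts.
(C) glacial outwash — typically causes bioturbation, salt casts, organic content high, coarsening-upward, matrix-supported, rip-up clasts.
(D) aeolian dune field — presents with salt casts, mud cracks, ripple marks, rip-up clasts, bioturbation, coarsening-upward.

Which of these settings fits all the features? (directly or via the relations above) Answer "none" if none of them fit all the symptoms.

Checking each candidate against the observations:
(A) lacustrine delta — coarsening-upward miss; rip-up clasts match; ripple marks match; matrix-supported match; bioturbation match; salt casts match
(B) tidal flat — does not account for ripple marks, bioturbation
(C) glacial outwash — does not account for ripple marks
(D) aeolian dune field — coarsening-upward match; rip-up clasts match; ripple marks match; matrix-supported match (by coarsening-upward → matrix-supported); bioturbation match; salt casts match
(D) is the only candidate with no mismatches.

D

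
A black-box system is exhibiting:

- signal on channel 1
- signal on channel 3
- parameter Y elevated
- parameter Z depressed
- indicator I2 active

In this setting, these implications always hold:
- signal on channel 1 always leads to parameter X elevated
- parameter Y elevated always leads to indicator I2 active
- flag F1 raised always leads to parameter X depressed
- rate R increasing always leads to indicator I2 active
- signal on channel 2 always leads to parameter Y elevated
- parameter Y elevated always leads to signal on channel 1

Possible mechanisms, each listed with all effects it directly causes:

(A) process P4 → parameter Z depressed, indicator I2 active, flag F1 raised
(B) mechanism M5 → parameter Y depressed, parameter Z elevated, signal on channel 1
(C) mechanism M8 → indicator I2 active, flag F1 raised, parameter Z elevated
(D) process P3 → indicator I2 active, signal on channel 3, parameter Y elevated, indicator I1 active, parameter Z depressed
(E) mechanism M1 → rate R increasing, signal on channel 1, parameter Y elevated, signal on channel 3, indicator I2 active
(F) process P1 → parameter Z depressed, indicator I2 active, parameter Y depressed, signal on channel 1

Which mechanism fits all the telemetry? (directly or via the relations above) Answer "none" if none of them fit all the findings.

D

For each candidate, compare predicted effects to what was observed:
(A) process P4 — does not account for signal on channel 1, signal on channel 3, parameter Y elevated
(B) mechanism M5 — fails on signal on channel 3, parameter Y elevated, parameter Z depressed, indicator I2 active (predicts parameter Y depressed, not parameter Y elevated; predicts parameter Z elevated, not parameter Z depressed)
(C) mechanism M8 — signal on channel 1 NO; signal on channel 3 NO; parameter Y elevated NO; parameter Z depressed NO; indicator I2 active yes
(D) process P3 — accounts for every observation (signal on channel 1 through parameter Y elevated → signal on channel 1)
(E) mechanism M1 — does not account for parameter Z depressed
(F) process P1 — signal on channel 1 yes; signal on channel 3 NO; parameter Y elevated NO; parameter Z depressed yes; indicator I2 active yes
(D) alone accounts for all the evidence.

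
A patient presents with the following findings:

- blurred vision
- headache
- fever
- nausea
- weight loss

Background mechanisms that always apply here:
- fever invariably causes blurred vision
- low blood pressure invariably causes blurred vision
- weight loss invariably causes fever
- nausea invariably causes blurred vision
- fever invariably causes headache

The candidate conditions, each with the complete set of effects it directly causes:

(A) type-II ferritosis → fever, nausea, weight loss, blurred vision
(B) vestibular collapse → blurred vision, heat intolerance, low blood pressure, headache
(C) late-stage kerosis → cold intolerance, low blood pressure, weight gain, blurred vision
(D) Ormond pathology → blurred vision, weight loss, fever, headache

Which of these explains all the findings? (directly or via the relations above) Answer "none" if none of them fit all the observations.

A

Per-candidate check:
(A) type-II ferritosis — blurred vision +; headache + (by fever → headache); fever +; nausea +; weight loss +
(B) vestibular collapse — blurred vision +; headache +; fever -; nausea -; weight loss -
(C) late-stage kerosis — blurred vision +; headache -; fever -; nausea -; weight loss -
(D) Ormond pathology — blurred vision +; headache +; fever +; nausea -; weight loss +
(A) is the only candidate with no mismatches.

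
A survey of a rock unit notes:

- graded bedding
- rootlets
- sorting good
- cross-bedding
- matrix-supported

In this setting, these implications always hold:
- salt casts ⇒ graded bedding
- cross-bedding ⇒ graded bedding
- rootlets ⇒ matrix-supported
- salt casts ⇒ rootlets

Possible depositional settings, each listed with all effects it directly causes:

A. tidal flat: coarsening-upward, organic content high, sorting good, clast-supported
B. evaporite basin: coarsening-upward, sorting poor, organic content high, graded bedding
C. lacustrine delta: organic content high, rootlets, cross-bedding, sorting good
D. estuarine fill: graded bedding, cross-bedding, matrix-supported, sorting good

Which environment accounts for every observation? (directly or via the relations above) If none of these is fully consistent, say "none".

C

Per-candidate check:
(A) tidal flat — graded bedding ✗; rootlets ✗; sorting good ✓; cross-bedding ✗; matrix-supported ✗
(B) evaporite basin — fails on rootlets, sorting good, cross-bedding, matrix-supported (predicts sorting poor, not sorting good)
(C) lacustrine delta — accounts for every observation (graded bedding by cross-bedding → graded bedding)
(D) estuarine fill — graded bedding ✓; rootlets ✗; sorting good ✓; cross-bedding ✓; matrix-supported ✓
(C) is the only candidate with no mismatches.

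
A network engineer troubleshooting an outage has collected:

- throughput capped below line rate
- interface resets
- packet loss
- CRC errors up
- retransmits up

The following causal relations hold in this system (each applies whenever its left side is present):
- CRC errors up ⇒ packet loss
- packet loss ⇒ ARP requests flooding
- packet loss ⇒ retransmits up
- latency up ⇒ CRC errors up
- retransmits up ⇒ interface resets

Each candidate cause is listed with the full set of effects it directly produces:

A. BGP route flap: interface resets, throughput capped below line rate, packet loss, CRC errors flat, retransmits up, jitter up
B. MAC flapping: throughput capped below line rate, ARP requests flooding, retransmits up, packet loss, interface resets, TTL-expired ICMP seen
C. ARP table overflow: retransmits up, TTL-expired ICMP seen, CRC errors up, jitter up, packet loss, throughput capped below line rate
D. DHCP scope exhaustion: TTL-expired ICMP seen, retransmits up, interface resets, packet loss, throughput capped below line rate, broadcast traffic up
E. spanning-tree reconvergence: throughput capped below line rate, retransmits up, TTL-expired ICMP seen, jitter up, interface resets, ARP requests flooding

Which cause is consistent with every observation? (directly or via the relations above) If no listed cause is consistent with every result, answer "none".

Testing each hypothesis:
(A) BGP route flap — fails on CRC errors up (predicts CRC errors flat, not CRC errors up)
(B) MAC flapping — does not account for CRC errors up
(C) ARP table overflow — accounts for every observation (interface resets by retransmits up → interface resets)
(D) DHCP scope exhaustion — throughput capped below line rate match; interface resets match; packet loss match; CRC errors up miss; retransmits up match
(E) spanning-tree reconvergence — does not account for packet loss, CRC errors up
Only (C) is consistent with every observation.

C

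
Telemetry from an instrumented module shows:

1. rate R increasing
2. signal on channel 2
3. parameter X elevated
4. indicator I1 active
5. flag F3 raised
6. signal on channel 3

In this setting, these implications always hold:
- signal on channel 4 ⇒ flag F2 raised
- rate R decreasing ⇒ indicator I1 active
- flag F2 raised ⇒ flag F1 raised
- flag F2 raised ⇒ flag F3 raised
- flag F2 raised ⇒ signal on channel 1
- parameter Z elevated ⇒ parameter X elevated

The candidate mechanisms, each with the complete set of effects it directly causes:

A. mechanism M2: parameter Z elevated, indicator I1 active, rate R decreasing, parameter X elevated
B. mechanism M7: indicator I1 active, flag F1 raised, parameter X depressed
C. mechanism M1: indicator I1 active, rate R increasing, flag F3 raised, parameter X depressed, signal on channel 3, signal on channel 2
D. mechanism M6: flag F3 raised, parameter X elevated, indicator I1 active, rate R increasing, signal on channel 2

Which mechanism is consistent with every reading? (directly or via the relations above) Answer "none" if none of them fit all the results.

none

Checking each candidate against the observations:
(A) mechanism M2 — rate R increasing ✗; signal on channel 2 ✗; parameter X elevated ✓; indicator I1 active ✓; flag F3 raised ✗; signal on channel 3 ✗
(B) mechanism M7 — rate R increasing ✗; signal on channel 2 ✗; parameter X elevated ✗; indicator I1 active ✓; flag F3 raised ✗; signal on channel 3 ✗
(C) mechanism M1 — fails on parameter X elevated (predicts parameter X depressed, not parameter X elevated)
(D) mechanism M6 — rate R increasing ✓; signal on channel 2 ✓; parameter X elevated ✓; indicator I1 active ✓; flag F3 raised ✓; signal on channel 3 ✗
No candidate is consistent with all observations.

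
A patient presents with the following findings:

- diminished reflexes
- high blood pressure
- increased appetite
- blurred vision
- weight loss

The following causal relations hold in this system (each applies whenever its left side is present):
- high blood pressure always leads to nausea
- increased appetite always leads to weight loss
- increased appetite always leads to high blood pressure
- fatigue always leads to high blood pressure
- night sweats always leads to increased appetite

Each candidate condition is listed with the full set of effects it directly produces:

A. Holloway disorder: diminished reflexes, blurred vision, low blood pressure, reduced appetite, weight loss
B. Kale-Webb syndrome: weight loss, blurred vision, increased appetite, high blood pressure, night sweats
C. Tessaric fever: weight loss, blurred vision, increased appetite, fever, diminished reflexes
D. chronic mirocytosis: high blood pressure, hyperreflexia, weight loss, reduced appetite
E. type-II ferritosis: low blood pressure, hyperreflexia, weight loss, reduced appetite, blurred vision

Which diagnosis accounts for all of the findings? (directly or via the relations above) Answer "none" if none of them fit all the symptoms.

C

Per-candidate check:
(A) Holloway disorder — fails on high blood pressure, increased appetite (predicts low blood pressure, not high blood pressure; predicts reduced appetite, not increased appetite)
(B) Kale-Webb syndrome — does not account for diminished reflexes
(C) Tessaric fever — accounts for every observation (high blood pressure by increased appetite → high blood pressure)
(D) chronic mirocytosis — diminished reflexes NO; high blood pressure yes; increased appetite NO; blurred vision NO; weight loss yes
(E) type-II ferritosis — fails on diminished reflexes, high blood pressure, increased appetite (predicts hyperreflexia, not diminished reflexes; predicts low blood pressure, not high blood pressure; predicts reduced appetite, not increased appetite)
Only (C) is consistent with every observation.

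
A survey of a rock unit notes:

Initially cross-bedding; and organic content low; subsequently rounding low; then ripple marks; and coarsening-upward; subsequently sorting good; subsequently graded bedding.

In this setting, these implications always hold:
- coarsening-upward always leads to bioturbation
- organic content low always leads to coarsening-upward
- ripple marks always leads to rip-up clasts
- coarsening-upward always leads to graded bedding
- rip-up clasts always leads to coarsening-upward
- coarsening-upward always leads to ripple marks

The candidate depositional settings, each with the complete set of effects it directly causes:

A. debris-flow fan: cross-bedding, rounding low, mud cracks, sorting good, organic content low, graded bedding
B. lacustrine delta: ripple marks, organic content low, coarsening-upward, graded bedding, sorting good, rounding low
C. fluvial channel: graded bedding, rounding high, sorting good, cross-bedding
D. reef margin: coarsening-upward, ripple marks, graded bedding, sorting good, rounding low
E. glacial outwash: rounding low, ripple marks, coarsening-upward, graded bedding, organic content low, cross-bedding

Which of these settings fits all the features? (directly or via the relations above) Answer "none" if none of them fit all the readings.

A

Testing each hypothesis:
(A) debris-flow fan — cross-bedding ✓; organic content low ✓; rounding low ✓; ripple marks ✓ (through organic content low → coarsening-upward → ripple marks); coarsening-upward ✓ (through organic content low → coarsening-upward); sorting good ✓; graded bedding ✓
(B) lacustrine delta — cross-bedding ✗; organic content low ✓; rounding low ✓; ripple marks ✓; coarsening-upward ✓; sorting good ✓; graded bedding ✓
(C) fluvial channel — cross-bedding ✓; organic content low ✗; rounding low ✗; ripple marks ✗; coarsening-upward ✗; sorting good ✓; graded bedding ✓
(D) reef margin — does not account for cross-bedding, organic content low
(E) glacial outwash — does not account for sorting good
(A) alone accounts for all the evidence.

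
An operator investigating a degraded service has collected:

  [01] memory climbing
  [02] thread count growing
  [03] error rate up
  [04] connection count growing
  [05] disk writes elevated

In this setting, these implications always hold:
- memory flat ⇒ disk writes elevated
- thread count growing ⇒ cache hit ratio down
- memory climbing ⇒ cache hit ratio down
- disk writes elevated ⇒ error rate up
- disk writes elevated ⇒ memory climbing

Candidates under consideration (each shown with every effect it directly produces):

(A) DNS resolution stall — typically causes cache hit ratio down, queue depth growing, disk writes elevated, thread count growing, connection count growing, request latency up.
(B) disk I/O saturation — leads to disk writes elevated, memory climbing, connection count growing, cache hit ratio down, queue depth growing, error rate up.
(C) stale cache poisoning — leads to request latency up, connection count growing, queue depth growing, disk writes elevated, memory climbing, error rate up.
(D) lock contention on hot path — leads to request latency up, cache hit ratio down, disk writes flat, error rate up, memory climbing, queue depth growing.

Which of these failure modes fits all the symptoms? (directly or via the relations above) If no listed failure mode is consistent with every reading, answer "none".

A

For each candidate, compare predicted effects to what was observed:
(A) DNS resolution stall — memory climbing ✓ (by disk writes elevated → memory climbing); thread count growing ✓; error rate up ✓ (by disk writes elevated → error rate up); connection count growing ✓; disk writes elevated ✓
(B) disk I/O saturation — does not account for thread count growing
(C) stale cache poisoning — memory climbing ✓; thread count growing ✗; error rate up ✓; connection count growing ✓; disk writes elevated ✓
(D) lock contention on hot path — memory climbing ✓; thread count growing ✗; error rate up ✓; connection count growing ✗; disk writes elevated ✗
(A) alone accounts for all the evidence.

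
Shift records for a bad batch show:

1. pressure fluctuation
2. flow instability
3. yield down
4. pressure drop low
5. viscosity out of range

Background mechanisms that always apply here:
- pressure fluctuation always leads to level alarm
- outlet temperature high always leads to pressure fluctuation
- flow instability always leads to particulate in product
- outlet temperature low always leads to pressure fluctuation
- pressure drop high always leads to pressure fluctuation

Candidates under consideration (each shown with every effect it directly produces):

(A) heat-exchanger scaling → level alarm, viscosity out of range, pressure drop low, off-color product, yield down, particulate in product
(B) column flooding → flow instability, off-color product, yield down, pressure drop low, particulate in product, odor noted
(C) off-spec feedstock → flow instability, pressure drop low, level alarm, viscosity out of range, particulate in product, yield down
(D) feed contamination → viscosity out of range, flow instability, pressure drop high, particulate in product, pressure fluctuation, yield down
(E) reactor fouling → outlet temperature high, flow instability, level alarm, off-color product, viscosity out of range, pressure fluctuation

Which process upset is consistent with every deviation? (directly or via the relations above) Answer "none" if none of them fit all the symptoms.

none

Per-candidate check:
(A) heat-exchanger scaling — pressure fluctuation ✗; flow instability ✗; yield down ✓; pressure drop low ✓; viscosity out of range ✓
(B) column flooding — pressure fluctuation ✗; flow instability ✓; yield down ✓; pressure drop low ✓; viscosity out of range ✗
(C) off-spec feedstock — pressure fluctuation ✗; flow instability ✓; yield down ✓; pressure drop low ✓; viscosity out of range ✓
(D) feed contamination — pressure fluctuation ✓; flow instability ✓; yield down ✓; pressure drop low ✗; viscosity out of range ✓
(E) reactor fouling — does not account for yield down, pressure drop low
No candidate is consistent with all observations.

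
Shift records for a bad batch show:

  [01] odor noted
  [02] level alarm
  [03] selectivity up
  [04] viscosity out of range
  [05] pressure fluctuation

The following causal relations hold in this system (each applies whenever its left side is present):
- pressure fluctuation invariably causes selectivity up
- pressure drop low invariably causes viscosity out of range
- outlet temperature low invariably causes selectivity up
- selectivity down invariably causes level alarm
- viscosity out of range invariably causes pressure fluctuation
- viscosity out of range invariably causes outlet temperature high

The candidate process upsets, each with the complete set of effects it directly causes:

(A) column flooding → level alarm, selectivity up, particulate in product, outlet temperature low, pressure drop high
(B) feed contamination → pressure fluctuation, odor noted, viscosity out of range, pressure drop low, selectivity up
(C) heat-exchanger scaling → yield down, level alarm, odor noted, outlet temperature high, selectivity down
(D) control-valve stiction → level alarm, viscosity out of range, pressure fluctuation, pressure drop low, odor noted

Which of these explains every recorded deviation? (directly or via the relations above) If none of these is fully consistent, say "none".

Per-candidate check:
(A) column flooding — does not account for odor noted, viscosity out of range, pressure fluctuation
(B) feed contamination — odor noted yes; level alarm NO; selectivity up yes; viscosity out of range yes; pressure fluctuation yes
(C) heat-exchanger scaling — odor noted yes; level alarm yes; selectivity up NO; viscosity out of range NO; pressure fluctuation NO
(D) control-valve stiction — accounts for every observation (selectivity up by pressure fluctuation → selectivity up)
Only (D) is consistent with every observation.

D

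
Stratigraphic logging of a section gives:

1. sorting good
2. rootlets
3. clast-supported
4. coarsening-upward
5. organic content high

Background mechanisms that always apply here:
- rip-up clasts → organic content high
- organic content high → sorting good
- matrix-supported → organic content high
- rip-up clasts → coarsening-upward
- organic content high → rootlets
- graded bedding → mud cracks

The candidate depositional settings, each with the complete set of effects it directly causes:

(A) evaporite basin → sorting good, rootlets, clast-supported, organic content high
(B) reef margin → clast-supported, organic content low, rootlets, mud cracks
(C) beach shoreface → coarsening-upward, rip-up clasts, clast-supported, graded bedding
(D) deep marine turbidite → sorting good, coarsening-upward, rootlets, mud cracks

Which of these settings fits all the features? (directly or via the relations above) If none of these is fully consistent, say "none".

Checking each candidate against the observations:
(A) evaporite basin — does not account for coarsening-upward
(B) reef margin — sorting good -; rootlets +; clast-supported +; coarsening-upward -; organic content high -
(C) beach shoreface — sorting good + (through rip-up clasts → organic content high → sorting good); rootlets + (through rip-up clasts → organic content high → rootlets); clast-supported +; coarsening-upward +; organic content high + (through rip-up clasts → organic content high)
(D) deep marine turbidite — does not account for clast-supported, organic content high
(C) is the only candidate with no mismatches.

C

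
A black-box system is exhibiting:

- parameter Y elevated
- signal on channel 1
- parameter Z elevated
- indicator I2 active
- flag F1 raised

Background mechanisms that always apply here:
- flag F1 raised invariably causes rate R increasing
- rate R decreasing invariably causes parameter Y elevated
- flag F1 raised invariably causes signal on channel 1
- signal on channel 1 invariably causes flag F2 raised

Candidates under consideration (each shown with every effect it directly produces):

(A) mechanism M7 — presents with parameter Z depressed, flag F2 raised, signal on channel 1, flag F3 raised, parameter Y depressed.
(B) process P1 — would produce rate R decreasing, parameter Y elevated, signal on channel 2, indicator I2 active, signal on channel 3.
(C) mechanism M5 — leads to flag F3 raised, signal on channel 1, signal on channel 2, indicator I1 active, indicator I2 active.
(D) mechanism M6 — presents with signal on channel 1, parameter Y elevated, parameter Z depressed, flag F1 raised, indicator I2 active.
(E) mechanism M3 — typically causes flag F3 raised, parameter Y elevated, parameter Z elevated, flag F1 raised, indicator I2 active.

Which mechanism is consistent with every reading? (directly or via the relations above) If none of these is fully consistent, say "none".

Testing each hypothesis:
(A) mechanism M7 — fails on parameter Y elevated, parameter Z elevated, indicator I2 active, flag F1 raised (predicts parameter Y depressed, not parameter Y elevated; predicts parameter Z depressed, not parameter Z elevated)
(B) process P1 — does not account for signal on channel 1, parameter Z elevated, flag F1 raised
(C) mechanism M5 — does not account for parameter Y elevated, parameter Z elevated, flag F1 raised
(D) mechanism M6 — parameter Y elevated yes; signal on channel 1 yes; parameter Z elevated NO; indicator I2 active yes; flag F1 raised yes
(E) mechanism M3 — accounts for every observation (signal on channel 1 via flag F1 raised → signal on channel 1)
(E) is the only candidate with no mismatches.

E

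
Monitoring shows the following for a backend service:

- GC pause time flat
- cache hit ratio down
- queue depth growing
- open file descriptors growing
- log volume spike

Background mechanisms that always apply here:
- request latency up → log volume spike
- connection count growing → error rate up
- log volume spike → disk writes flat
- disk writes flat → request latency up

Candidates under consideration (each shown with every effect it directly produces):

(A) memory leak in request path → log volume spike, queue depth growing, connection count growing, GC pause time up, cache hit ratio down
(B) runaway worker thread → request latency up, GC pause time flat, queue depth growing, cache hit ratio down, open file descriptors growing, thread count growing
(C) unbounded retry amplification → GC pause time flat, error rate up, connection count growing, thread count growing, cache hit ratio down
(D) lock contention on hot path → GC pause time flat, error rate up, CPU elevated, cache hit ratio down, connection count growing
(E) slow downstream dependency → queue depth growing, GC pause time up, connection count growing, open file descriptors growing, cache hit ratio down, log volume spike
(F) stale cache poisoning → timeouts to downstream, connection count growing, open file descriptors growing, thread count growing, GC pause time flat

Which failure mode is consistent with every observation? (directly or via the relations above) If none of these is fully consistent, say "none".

B

Checking each candidate against the observations:
(A) memory leak in request path — fails on GC pause time flat, open file descriptors growing (predicts GC pause time up, not GC pause time flat)
(B) runaway worker thread — GC pause time flat yes; cache hit ratio down yes; queue depth growing yes; open file descriptors growing yes; log volume spike yes (via request latency up → log volume spike)
(C) unbounded retry amplification — does not account for queue depth growing, open file descriptors growing, log volume spike
(D) lock contention on hot path — does not account for queue depth growing, open file descriptors growing, log volume spike
(E) slow downstream dependency — fails on GC pause time flat (predicts GC pause time up, not GC pause time flat)
(F) stale cache poisoning — does not account for cache hit ratio down, queue depth growing, log volume spike
(B) is the only candidate with no mismatches.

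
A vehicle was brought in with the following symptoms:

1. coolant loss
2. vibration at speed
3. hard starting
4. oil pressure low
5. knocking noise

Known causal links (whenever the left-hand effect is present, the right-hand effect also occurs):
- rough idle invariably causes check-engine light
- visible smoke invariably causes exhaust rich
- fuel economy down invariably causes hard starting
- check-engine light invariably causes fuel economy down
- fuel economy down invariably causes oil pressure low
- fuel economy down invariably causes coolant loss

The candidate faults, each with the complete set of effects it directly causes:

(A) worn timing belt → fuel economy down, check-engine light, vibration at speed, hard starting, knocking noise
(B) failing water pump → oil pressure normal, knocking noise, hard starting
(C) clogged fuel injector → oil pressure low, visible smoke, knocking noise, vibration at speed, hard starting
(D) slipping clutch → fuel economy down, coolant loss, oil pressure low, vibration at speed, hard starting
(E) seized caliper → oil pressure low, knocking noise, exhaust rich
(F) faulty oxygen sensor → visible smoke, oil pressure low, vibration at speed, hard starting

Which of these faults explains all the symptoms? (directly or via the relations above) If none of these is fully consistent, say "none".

For each candidate, compare predicted effects to what was observed:
(A) worn timing belt — coolant loss yes (via fuel economy down → coolant loss); vibration at speed yes; hard starting yes; oil pressure low yes (via fuel economy down → oil pressure low); knocking noise yes
(B) failing water pump — coolant loss NO; vibration at speed NO; hard starting yes; oil pressure low NO; knocking noise yes
(C) clogged fuel injector — coolant loss NO; vibration at speed yes; hard starting yes; oil pressure low yes; knocking noise yes
(D) slipping clutch — coolant loss yes; vibration at speed yes; hard starting yes; oil pressure low yes; knocking noise NO
(E) seized caliper — does not account for coolant loss, vibration at speed, hard starting
(F) faulty oxygen sensor — does not account for coolant loss, knocking noise
(A) alone accounts for all the evidence.

A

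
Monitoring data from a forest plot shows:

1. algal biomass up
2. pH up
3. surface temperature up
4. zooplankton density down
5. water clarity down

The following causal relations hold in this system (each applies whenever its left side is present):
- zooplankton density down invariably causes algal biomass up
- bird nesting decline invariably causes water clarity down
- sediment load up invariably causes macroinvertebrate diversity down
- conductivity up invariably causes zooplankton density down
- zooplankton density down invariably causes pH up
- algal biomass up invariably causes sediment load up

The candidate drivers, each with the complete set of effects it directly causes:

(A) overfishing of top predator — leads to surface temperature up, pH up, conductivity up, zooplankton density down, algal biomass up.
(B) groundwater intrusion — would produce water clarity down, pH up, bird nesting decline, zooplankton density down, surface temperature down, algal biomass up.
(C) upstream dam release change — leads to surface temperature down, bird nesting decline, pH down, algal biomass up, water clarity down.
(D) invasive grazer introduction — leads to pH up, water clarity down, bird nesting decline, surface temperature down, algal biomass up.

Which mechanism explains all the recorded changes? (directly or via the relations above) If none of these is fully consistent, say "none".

none

For each candidate, compare predicted effects to what was observed:
(A) overfishing of top predator — does not account for water clarity down
(B) groundwater intrusion — fails on surface temperature up (predicts surface temperature down, not surface temperature up)
(C) upstream dam release change — algal biomass up +; pH up -; surface temperature up -; zooplankton density down -; water clarity down +
(D) invasive grazer introduction — fails on surface temperature up, zooplankton density down (predicts surface temperature down, not surface temperature up)
No candidate is consistent with all observations.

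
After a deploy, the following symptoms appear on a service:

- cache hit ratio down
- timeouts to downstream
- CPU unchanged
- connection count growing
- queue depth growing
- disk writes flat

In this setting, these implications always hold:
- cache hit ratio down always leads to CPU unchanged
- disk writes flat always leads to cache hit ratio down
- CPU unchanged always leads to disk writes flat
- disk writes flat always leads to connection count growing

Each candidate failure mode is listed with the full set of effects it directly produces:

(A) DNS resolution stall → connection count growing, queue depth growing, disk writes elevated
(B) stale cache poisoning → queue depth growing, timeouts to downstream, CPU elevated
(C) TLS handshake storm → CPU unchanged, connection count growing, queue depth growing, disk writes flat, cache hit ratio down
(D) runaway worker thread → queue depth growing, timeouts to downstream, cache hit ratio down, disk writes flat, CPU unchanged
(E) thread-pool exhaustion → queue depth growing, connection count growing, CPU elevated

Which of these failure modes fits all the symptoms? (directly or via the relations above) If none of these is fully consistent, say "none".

D

For each candidate, compare predicted effects to what was observed:
(A) DNS resolution stall — fails on cache hit ratio down, timeouts to downstream, CPU unchanged, disk writes flat (predicts disk writes elevated, not disk writes flat)
(B) stale cache poisoning — cache hit ratio down miss; timeouts to downstream match; CPU unchanged miss; connection count growing miss; queue depth growing match; disk writes flat miss
(C) TLS handshake storm — cache hit ratio down match; timeouts to downstream miss; CPU unchanged match; connection count growing match; queue depth growing match; disk writes flat match
(D) runaway worker thread — accounts for every observation (connection count growing via disk writes flat → connection count growing)
(E) thread-pool exhaustion — cache hit ratio down miss; timeouts to downstream miss; CPU unchanged miss; connection count growing match; queue depth growing match; disk writes flat miss
Only (D) is consistent with every observation.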